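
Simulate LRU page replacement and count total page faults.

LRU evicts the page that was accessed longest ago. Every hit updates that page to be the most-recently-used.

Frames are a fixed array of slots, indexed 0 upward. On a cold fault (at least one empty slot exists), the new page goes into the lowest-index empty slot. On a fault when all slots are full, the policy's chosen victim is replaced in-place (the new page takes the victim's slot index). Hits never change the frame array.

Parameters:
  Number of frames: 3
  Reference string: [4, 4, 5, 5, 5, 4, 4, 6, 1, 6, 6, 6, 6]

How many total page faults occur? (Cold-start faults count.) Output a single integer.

Answer: 4

Derivation:
Step 0: ref 4 → FAULT, frames=[4,-,-]
Step 1: ref 4 → HIT, frames=[4,-,-]
Step 2: ref 5 → FAULT, frames=[4,5,-]
Step 3: ref 5 → HIT, frames=[4,5,-]
Step 4: ref 5 → HIT, frames=[4,5,-]
Step 5: ref 4 → HIT, frames=[4,5,-]
Step 6: ref 4 → HIT, frames=[4,5,-]
Step 7: ref 6 → FAULT, frames=[4,5,6]
Step 8: ref 1 → FAULT (evict 5), frames=[4,1,6]
Step 9: ref 6 → HIT, frames=[4,1,6]
Step 10: ref 6 → HIT, frames=[4,1,6]
Step 11: ref 6 → HIT, frames=[4,1,6]
Step 12: ref 6 → HIT, frames=[4,1,6]
Total faults: 4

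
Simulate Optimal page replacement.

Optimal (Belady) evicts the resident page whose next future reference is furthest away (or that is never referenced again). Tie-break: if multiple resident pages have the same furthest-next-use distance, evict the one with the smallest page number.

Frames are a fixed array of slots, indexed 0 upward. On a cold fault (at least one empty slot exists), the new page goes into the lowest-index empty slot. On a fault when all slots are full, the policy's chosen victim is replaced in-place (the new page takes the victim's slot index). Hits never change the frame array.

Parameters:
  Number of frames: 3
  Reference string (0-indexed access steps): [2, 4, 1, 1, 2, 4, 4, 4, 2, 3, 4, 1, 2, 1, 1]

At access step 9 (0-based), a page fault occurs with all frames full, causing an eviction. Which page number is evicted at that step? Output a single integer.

Step 0: ref 2 -> FAULT, frames=[2,-,-]
Step 1: ref 4 -> FAULT, frames=[2,4,-]
Step 2: ref 1 -> FAULT, frames=[2,4,1]
Step 3: ref 1 -> HIT, frames=[2,4,1]
Step 4: ref 2 -> HIT, frames=[2,4,1]
Step 5: ref 4 -> HIT, frames=[2,4,1]
Step 6: ref 4 -> HIT, frames=[2,4,1]
Step 7: ref 4 -> HIT, frames=[2,4,1]
Step 8: ref 2 -> HIT, frames=[2,4,1]
Step 9: ref 3 -> FAULT, evict 2, frames=[3,4,1]
At step 9: evicted page 2

Answer: 2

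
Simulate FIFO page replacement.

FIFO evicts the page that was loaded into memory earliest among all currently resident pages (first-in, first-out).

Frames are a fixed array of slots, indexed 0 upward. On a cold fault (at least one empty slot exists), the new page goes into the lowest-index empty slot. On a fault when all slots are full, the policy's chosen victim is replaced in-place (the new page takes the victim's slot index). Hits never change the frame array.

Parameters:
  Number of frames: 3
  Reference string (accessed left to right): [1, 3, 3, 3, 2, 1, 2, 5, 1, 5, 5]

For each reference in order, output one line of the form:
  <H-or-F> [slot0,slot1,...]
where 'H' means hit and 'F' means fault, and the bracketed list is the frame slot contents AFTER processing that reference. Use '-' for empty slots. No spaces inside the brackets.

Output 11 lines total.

F [1,-,-]
F [1,3,-]
H [1,3,-]
H [1,3,-]
F [1,3,2]
H [1,3,2]
H [1,3,2]
F [5,3,2]
F [5,1,2]
H [5,1,2]
H [5,1,2]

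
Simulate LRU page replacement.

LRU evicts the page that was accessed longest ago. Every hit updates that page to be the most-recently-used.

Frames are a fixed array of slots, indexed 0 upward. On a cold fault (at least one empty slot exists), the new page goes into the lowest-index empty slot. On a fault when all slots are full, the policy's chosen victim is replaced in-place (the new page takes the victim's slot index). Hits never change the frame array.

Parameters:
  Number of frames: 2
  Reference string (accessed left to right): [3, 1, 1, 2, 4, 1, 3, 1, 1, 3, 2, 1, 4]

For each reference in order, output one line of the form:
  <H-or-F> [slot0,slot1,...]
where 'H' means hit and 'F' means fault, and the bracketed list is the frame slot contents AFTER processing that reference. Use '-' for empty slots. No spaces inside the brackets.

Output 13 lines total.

F [3,-]
F [3,1]
H [3,1]
F [2,1]
F [2,4]
F [1,4]
F [1,3]
H [1,3]
H [1,3]
H [1,3]
F [2,3]
F [2,1]
F [4,1]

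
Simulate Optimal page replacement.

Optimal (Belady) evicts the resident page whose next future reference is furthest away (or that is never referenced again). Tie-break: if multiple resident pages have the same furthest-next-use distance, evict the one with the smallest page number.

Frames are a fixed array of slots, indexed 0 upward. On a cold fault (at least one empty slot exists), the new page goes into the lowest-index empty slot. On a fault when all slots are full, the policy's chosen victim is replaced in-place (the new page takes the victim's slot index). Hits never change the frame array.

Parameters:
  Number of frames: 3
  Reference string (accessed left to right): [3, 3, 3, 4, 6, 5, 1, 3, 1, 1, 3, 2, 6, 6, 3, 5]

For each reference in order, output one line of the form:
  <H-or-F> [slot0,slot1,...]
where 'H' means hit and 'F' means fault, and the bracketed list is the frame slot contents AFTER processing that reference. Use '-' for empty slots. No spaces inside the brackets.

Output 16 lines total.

F [3,-,-]
H [3,-,-]
H [3,-,-]
F [3,4,-]
F [3,4,6]
F [3,5,6]
F [3,1,6]
H [3,1,6]
H [3,1,6]
H [3,1,6]
H [3,1,6]
F [3,2,6]
H [3,2,6]
H [3,2,6]
H [3,2,6]
F [3,5,6]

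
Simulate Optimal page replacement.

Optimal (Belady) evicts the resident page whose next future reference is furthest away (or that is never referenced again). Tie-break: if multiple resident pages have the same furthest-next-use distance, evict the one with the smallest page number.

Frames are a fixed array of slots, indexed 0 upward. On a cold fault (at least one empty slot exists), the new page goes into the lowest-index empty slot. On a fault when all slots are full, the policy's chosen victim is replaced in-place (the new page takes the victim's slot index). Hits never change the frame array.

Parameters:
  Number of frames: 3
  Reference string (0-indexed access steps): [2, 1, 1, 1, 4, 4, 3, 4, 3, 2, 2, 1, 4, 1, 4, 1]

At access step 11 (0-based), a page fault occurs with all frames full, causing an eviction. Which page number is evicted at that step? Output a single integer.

Step 0: ref 2 -> FAULT, frames=[2,-,-]
Step 1: ref 1 -> FAULT, frames=[2,1,-]
Step 2: ref 1 -> HIT, frames=[2,1,-]
Step 3: ref 1 -> HIT, frames=[2,1,-]
Step 4: ref 4 -> FAULT, frames=[2,1,4]
Step 5: ref 4 -> HIT, frames=[2,1,4]
Step 6: ref 3 -> FAULT, evict 1, frames=[2,3,4]
Step 7: ref 4 -> HIT, frames=[2,3,4]
Step 8: ref 3 -> HIT, frames=[2,3,4]
Step 9: ref 2 -> HIT, frames=[2,3,4]
Step 10: ref 2 -> HIT, frames=[2,3,4]
Step 11: ref 1 -> FAULT, evict 2, frames=[1,3,4]
At step 11: evicted page 2

Answer: 2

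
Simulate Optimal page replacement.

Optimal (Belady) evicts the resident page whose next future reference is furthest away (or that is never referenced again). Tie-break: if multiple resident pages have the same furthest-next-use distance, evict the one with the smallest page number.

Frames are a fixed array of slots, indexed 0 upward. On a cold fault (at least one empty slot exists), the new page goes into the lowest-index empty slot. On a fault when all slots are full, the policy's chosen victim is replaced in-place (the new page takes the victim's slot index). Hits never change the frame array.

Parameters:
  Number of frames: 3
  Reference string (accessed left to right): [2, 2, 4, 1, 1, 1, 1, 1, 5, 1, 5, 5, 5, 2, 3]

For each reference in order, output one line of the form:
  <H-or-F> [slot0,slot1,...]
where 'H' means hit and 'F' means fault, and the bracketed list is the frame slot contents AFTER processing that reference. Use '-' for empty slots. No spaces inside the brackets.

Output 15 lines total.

F [2,-,-]
H [2,-,-]
F [2,4,-]
F [2,4,1]
H [2,4,1]
H [2,4,1]
H [2,4,1]
H [2,4,1]
F [2,5,1]
H [2,5,1]
H [2,5,1]
H [2,5,1]
H [2,5,1]
H [2,5,1]
F [2,5,3]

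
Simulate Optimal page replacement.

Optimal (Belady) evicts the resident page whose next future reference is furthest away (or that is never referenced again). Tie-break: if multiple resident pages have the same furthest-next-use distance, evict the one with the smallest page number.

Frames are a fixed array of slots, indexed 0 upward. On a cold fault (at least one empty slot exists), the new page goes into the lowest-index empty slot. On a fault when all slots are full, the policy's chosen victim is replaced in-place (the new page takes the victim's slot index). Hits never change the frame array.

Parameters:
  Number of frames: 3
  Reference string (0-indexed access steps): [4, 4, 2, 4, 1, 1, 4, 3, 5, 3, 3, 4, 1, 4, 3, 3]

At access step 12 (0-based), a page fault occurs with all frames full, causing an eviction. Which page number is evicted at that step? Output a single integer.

Answer: 5

Derivation:
Step 0: ref 4 -> FAULT, frames=[4,-,-]
Step 1: ref 4 -> HIT, frames=[4,-,-]
Step 2: ref 2 -> FAULT, frames=[4,2,-]
Step 3: ref 4 -> HIT, frames=[4,2,-]
Step 4: ref 1 -> FAULT, frames=[4,2,1]
Step 5: ref 1 -> HIT, frames=[4,2,1]
Step 6: ref 4 -> HIT, frames=[4,2,1]
Step 7: ref 3 -> FAULT, evict 2, frames=[4,3,1]
Step 8: ref 5 -> FAULT, evict 1, frames=[4,3,5]
Step 9: ref 3 -> HIT, frames=[4,3,5]
Step 10: ref 3 -> HIT, frames=[4,3,5]
Step 11: ref 4 -> HIT, frames=[4,3,5]
Step 12: ref 1 -> FAULT, evict 5, frames=[4,3,1]
At step 12: evicted page 5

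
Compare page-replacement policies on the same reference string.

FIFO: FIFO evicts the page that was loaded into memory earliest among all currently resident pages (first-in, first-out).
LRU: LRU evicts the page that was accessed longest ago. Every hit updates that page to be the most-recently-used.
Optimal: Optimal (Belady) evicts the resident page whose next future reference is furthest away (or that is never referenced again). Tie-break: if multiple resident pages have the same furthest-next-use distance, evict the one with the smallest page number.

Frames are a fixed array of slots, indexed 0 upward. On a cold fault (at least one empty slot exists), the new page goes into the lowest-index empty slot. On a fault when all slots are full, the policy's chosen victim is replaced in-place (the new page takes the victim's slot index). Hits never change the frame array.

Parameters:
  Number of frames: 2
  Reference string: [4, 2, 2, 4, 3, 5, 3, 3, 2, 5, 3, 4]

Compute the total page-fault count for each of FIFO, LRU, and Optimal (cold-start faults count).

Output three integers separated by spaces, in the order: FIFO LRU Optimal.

--- FIFO ---
  step 0: ref 4 -> FAULT, frames=[4,-] (faults so far: 1)
  step 1: ref 2 -> FAULT, frames=[4,2] (faults so far: 2)
  step 2: ref 2 -> HIT, frames=[4,2] (faults so far: 2)
  step 3: ref 4 -> HIT, frames=[4,2] (faults so far: 2)
  step 4: ref 3 -> FAULT, evict 4, frames=[3,2] (faults so far: 3)
  step 5: ref 5 -> FAULT, evict 2, frames=[3,5] (faults so far: 4)
  step 6: ref 3 -> HIT, frames=[3,5] (faults so far: 4)
  step 7: ref 3 -> HIT, frames=[3,5] (faults so far: 4)
  step 8: ref 2 -> FAULT, evict 3, frames=[2,5] (faults so far: 5)
  step 9: ref 5 -> HIT, frames=[2,5] (faults so far: 5)
  step 10: ref 3 -> FAULT, evict 5, frames=[2,3] (faults so far: 6)
  step 11: ref 4 -> FAULT, evict 2, frames=[4,3] (faults so far: 7)
  FIFO total faults: 7
--- LRU ---
  step 0: ref 4 -> FAULT, frames=[4,-] (faults so far: 1)
  step 1: ref 2 -> FAULT, frames=[4,2] (faults so far: 2)
  step 2: ref 2 -> HIT, frames=[4,2] (faults so far: 2)
  step 3: ref 4 -> HIT, frames=[4,2] (faults so far: 2)
  step 4: ref 3 -> FAULT, evict 2, frames=[4,3] (faults so far: 3)
  step 5: ref 5 -> FAULT, evict 4, frames=[5,3] (faults so far: 4)
  step 6: ref 3 -> HIT, frames=[5,3] (faults so far: 4)
  step 7: ref 3 -> HIT, frames=[5,3] (faults so far: 4)
  step 8: ref 2 -> FAULT, evict 5, frames=[2,3] (faults so far: 5)
  step 9: ref 5 -> FAULT, evict 3, frames=[2,5] (faults so far: 6)
  step 10: ref 3 -> FAULT, evict 2, frames=[3,5] (faults so far: 7)
  step 11: ref 4 -> FAULT, evict 5, frames=[3,4] (faults so far: 8)
  LRU total faults: 8
--- Optimal ---
  step 0: ref 4 -> FAULT, frames=[4,-] (faults so far: 1)
  step 1: ref 2 -> FAULT, frames=[4,2] (faults so far: 2)
  step 2: ref 2 -> HIT, frames=[4,2] (faults so far: 2)
  step 3: ref 4 -> HIT, frames=[4,2] (faults so far: 2)
  step 4: ref 3 -> FAULT, evict 4, frames=[3,2] (faults so far: 3)
  step 5: ref 5 -> FAULT, evict 2, frames=[3,5] (faults so far: 4)
  step 6: ref 3 -> HIT, frames=[3,5] (faults so far: 4)
  step 7: ref 3 -> HIT, frames=[3,5] (faults so far: 4)
  step 8: ref 2 -> FAULT, evict 3, frames=[2,5] (faults so far: 5)
  step 9: ref 5 -> HIT, frames=[2,5] (faults so far: 5)
  step 10: ref 3 -> FAULT, evict 2, frames=[3,5] (faults so far: 6)
  step 11: ref 4 -> FAULT, evict 3, frames=[4,5] (faults so far: 7)
  Optimal total faults: 7

Answer: 7 8 7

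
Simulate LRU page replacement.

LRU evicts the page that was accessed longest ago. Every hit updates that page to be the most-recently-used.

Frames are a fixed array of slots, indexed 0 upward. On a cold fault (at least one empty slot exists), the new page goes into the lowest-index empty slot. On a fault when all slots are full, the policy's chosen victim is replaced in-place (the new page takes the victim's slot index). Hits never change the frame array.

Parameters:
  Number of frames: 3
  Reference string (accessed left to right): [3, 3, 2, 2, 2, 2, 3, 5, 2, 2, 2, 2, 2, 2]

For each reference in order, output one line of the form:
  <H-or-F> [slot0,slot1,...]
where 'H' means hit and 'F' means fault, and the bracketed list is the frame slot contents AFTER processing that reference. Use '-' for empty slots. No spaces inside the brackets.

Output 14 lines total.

F [3,-,-]
H [3,-,-]
F [3,2,-]
H [3,2,-]
H [3,2,-]
H [3,2,-]
H [3,2,-]
F [3,2,5]
H [3,2,5]
H [3,2,5]
H [3,2,5]
H [3,2,5]
H [3,2,5]
H [3,2,5]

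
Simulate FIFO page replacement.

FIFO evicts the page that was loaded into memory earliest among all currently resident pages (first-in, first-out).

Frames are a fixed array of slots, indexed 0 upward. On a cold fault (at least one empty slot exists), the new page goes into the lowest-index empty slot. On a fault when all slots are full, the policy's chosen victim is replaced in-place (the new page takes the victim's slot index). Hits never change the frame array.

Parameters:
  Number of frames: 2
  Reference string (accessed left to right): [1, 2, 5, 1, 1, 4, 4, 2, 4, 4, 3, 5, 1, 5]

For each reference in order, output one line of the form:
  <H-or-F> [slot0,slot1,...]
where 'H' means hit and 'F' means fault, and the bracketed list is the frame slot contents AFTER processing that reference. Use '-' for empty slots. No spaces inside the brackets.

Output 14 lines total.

F [1,-]
F [1,2]
F [5,2]
F [5,1]
H [5,1]
F [4,1]
H [4,1]
F [4,2]
H [4,2]
H [4,2]
F [3,2]
F [3,5]
F [1,5]
H [1,5]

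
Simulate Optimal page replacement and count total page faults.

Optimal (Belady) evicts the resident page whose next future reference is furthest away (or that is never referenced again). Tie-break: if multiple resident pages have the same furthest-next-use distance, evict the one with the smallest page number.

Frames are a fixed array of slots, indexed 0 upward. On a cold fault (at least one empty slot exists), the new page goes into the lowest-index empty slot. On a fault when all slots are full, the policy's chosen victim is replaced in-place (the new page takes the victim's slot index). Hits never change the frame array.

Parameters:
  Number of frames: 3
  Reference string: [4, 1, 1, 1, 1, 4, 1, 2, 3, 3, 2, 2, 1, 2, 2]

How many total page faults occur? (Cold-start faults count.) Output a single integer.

Step 0: ref 4 → FAULT, frames=[4,-,-]
Step 1: ref 1 → FAULT, frames=[4,1,-]
Step 2: ref 1 → HIT, frames=[4,1,-]
Step 3: ref 1 → HIT, frames=[4,1,-]
Step 4: ref 1 → HIT, frames=[4,1,-]
Step 5: ref 4 → HIT, frames=[4,1,-]
Step 6: ref 1 → HIT, frames=[4,1,-]
Step 7: ref 2 → FAULT, frames=[4,1,2]
Step 8: ref 3 → FAULT (evict 4), frames=[3,1,2]
Step 9: ref 3 → HIT, frames=[3,1,2]
Step 10: ref 2 → HIT, frames=[3,1,2]
Step 11: ref 2 → HIT, frames=[3,1,2]
Step 12: ref 1 → HIT, frames=[3,1,2]
Step 13: ref 2 → HIT, frames=[3,1,2]
Step 14: ref 2 → HIT, frames=[3,1,2]
Total faults: 4

Answer: 4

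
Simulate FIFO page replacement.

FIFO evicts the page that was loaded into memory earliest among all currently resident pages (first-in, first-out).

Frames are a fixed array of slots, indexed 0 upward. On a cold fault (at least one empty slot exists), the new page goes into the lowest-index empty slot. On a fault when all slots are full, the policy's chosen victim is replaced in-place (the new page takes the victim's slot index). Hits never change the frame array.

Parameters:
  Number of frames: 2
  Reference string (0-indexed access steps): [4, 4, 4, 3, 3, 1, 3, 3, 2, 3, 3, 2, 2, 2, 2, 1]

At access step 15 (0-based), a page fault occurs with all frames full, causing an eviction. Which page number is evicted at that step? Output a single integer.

Answer: 2

Derivation:
Step 0: ref 4 -> FAULT, frames=[4,-]
Step 1: ref 4 -> HIT, frames=[4,-]
Step 2: ref 4 -> HIT, frames=[4,-]
Step 3: ref 3 -> FAULT, frames=[4,3]
Step 4: ref 3 -> HIT, frames=[4,3]
Step 5: ref 1 -> FAULT, evict 4, frames=[1,3]
Step 6: ref 3 -> HIT, frames=[1,3]
Step 7: ref 3 -> HIT, frames=[1,3]
Step 8: ref 2 -> FAULT, evict 3, frames=[1,2]
Step 9: ref 3 -> FAULT, evict 1, frames=[3,2]
Step 10: ref 3 -> HIT, frames=[3,2]
Step 11: ref 2 -> HIT, frames=[3,2]
Step 12: ref 2 -> HIT, frames=[3,2]
Step 13: ref 2 -> HIT, frames=[3,2]
Step 14: ref 2 -> HIT, frames=[3,2]
Step 15: ref 1 -> FAULT, evict 2, frames=[3,1]
At step 15: evicted page 2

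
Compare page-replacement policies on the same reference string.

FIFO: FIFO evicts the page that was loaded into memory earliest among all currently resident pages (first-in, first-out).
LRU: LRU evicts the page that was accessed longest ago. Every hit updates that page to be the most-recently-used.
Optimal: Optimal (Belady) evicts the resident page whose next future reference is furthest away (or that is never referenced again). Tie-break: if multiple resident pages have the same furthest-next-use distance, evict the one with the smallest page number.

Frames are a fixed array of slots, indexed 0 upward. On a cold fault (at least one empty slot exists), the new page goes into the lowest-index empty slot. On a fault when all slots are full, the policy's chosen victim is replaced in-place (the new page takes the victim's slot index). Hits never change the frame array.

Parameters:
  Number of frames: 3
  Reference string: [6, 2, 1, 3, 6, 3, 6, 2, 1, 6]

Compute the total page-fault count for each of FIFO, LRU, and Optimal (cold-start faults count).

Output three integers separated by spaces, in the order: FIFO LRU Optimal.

Answer: 7 7 5

Derivation:
--- FIFO ---
  step 0: ref 6 -> FAULT, frames=[6,-,-] (faults so far: 1)
  step 1: ref 2 -> FAULT, frames=[6,2,-] (faults so far: 2)
  step 2: ref 1 -> FAULT, frames=[6,2,1] (faults so far: 3)
  step 3: ref 3 -> FAULT, evict 6, frames=[3,2,1] (faults so far: 4)
  step 4: ref 6 -> FAULT, evict 2, frames=[3,6,1] (faults so far: 5)
  step 5: ref 3 -> HIT, frames=[3,6,1] (faults so far: 5)
  step 6: ref 6 -> HIT, frames=[3,6,1] (faults so far: 5)
  step 7: ref 2 -> FAULT, evict 1, frames=[3,6,2] (faults so far: 6)
  step 8: ref 1 -> FAULT, evict 3, frames=[1,6,2] (faults so far: 7)
  step 9: ref 6 -> HIT, frames=[1,6,2] (faults so far: 7)
  FIFO total faults: 7
--- LRU ---
  step 0: ref 6 -> FAULT, frames=[6,-,-] (faults so far: 1)
  step 1: ref 2 -> FAULT, frames=[6,2,-] (faults so far: 2)
  step 2: ref 1 -> FAULT, frames=[6,2,1] (faults so far: 3)
  step 3: ref 3 -> FAULT, evict 6, frames=[3,2,1] (faults so far: 4)
  step 4: ref 6 -> FAULT, evict 2, frames=[3,6,1] (faults so far: 5)
  step 5: ref 3 -> HIT, frames=[3,6,1] (faults so far: 5)
  step 6: ref 6 -> HIT, frames=[3,6,1] (faults so far: 5)
  step 7: ref 2 -> FAULT, evict 1, frames=[3,6,2] (faults so far: 6)
  step 8: ref 1 -> FAULT, evict 3, frames=[1,6,2] (faults so far: 7)
  step 9: ref 6 -> HIT, frames=[1,6,2] (faults so far: 7)
  LRU total faults: 7
--- Optimal ---
  step 0: ref 6 -> FAULT, frames=[6,-,-] (faults so far: 1)
  step 1: ref 2 -> FAULT, frames=[6,2,-] (faults so far: 2)
  step 2: ref 1 -> FAULT, frames=[6,2,1] (faults so far: 3)
  step 3: ref 3 -> FAULT, evict 1, frames=[6,2,3] (faults so far: 4)
  step 4: ref 6 -> HIT, frames=[6,2,3] (faults so far: 4)
  step 5: ref 3 -> HIT, frames=[6,2,3] (faults so far: 4)
  step 6: ref 6 -> HIT, frames=[6,2,3] (faults so far: 4)
  step 7: ref 2 -> HIT, frames=[6,2,3] (faults so far: 4)
  step 8: ref 1 -> FAULT, evict 2, frames=[6,1,3] (faults so far: 5)
  step 9: ref 6 -> HIT, frames=[6,1,3] (faults so far: 5)
  Optimal total faults: 5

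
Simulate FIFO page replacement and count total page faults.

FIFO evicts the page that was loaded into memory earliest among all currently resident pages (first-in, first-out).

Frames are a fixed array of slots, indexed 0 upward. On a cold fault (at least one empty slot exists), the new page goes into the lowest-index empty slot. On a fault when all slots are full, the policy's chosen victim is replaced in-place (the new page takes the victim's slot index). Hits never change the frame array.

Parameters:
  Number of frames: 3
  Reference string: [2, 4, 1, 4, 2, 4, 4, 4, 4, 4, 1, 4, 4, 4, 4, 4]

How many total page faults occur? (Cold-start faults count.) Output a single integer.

Step 0: ref 2 → FAULT, frames=[2,-,-]
Step 1: ref 4 → FAULT, frames=[2,4,-]
Step 2: ref 1 → FAULT, frames=[2,4,1]
Step 3: ref 4 → HIT, frames=[2,4,1]
Step 4: ref 2 → HIT, frames=[2,4,1]
Step 5: ref 4 → HIT, frames=[2,4,1]
Step 6: ref 4 → HIT, frames=[2,4,1]
Step 7: ref 4 → HIT, frames=[2,4,1]
Step 8: ref 4 → HIT, frames=[2,4,1]
Step 9: ref 4 → HIT, frames=[2,4,1]
Step 10: ref 1 → HIT, frames=[2,4,1]
Step 11: ref 4 → HIT, frames=[2,4,1]
Step 12: ref 4 → HIT, frames=[2,4,1]
Step 13: ref 4 → HIT, frames=[2,4,1]
Step 14: ref 4 → HIT, frames=[2,4,1]
Step 15: ref 4 → HIT, frames=[2,4,1]
Total faults: 3

Answer: 3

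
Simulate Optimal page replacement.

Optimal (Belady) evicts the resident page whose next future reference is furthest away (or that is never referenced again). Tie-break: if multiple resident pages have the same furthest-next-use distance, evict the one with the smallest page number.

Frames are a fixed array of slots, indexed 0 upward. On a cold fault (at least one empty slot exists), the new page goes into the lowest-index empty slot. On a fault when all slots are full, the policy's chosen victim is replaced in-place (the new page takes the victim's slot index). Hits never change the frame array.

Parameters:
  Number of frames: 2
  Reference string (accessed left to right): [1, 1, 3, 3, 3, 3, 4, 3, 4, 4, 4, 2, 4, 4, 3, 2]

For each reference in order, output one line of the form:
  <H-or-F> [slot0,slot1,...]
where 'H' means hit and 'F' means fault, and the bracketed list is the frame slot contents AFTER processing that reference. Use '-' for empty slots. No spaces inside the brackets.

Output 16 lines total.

F [1,-]
H [1,-]
F [1,3]
H [1,3]
H [1,3]
H [1,3]
F [4,3]
H [4,3]
H [4,3]
H [4,3]
H [4,3]
F [4,2]
H [4,2]
H [4,2]
F [3,2]
H [3,2]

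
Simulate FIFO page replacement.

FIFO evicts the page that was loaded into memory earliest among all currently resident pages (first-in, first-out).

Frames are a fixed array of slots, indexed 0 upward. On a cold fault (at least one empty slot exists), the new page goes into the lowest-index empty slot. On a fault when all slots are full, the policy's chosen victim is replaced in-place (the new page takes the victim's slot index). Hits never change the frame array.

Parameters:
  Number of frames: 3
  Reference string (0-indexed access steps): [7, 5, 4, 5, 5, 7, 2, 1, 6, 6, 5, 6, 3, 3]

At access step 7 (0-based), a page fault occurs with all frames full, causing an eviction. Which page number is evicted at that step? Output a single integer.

Answer: 5

Derivation:
Step 0: ref 7 -> FAULT, frames=[7,-,-]
Step 1: ref 5 -> FAULT, frames=[7,5,-]
Step 2: ref 4 -> FAULT, frames=[7,5,4]
Step 3: ref 5 -> HIT, frames=[7,5,4]
Step 4: ref 5 -> HIT, frames=[7,5,4]
Step 5: ref 7 -> HIT, frames=[7,5,4]
Step 6: ref 2 -> FAULT, evict 7, frames=[2,5,4]
Step 7: ref 1 -> FAULT, evict 5, frames=[2,1,4]
At step 7: evicted page 5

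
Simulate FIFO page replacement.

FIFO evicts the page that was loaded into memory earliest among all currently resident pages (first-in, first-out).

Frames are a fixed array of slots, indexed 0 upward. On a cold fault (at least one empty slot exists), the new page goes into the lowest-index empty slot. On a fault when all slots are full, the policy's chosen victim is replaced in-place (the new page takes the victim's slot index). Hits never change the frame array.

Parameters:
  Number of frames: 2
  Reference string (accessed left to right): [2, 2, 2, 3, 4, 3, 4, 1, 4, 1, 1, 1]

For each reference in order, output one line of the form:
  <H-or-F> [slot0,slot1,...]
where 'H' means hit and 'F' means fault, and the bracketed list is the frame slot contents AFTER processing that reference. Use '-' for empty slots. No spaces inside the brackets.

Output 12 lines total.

F [2,-]
H [2,-]
H [2,-]
F [2,3]
F [4,3]
H [4,3]
H [4,3]
F [4,1]
H [4,1]
H [4,1]
H [4,1]
H [4,1]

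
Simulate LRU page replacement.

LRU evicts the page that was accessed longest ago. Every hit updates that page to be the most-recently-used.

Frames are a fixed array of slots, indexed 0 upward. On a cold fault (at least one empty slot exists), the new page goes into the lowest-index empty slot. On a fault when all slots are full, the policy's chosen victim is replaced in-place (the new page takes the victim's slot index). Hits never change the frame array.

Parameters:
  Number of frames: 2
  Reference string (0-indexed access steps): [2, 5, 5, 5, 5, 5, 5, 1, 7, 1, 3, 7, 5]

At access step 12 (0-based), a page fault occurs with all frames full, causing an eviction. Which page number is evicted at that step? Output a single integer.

Answer: 3

Derivation:
Step 0: ref 2 -> FAULT, frames=[2,-]
Step 1: ref 5 -> FAULT, frames=[2,5]
Step 2: ref 5 -> HIT, frames=[2,5]
Step 3: ref 5 -> HIT, frames=[2,5]
Step 4: ref 5 -> HIT, frames=[2,5]
Step 5: ref 5 -> HIT, frames=[2,5]
Step 6: ref 5 -> HIT, frames=[2,5]
Step 7: ref 1 -> FAULT, evict 2, frames=[1,5]
Step 8: ref 7 -> FAULT, evict 5, frames=[1,7]
Step 9: ref 1 -> HIT, frames=[1,7]
Step 10: ref 3 -> FAULT, evict 7, frames=[1,3]
Step 11: ref 7 -> FAULT, evict 1, frames=[7,3]
Step 12: ref 5 -> FAULT, evict 3, frames=[7,5]
At step 12: evicted page 3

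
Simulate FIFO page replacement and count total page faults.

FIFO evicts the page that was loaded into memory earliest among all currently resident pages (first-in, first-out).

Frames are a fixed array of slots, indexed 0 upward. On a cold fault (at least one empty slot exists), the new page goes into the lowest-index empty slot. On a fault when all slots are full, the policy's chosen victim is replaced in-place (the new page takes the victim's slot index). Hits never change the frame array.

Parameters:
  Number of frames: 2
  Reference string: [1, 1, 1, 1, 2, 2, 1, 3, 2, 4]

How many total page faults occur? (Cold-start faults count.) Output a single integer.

Answer: 4

Derivation:
Step 0: ref 1 → FAULT, frames=[1,-]
Step 1: ref 1 → HIT, frames=[1,-]
Step 2: ref 1 → HIT, frames=[1,-]
Step 3: ref 1 → HIT, frames=[1,-]
Step 4: ref 2 → FAULT, frames=[1,2]
Step 5: ref 2 → HIT, frames=[1,2]
Step 6: ref 1 → HIT, frames=[1,2]
Step 7: ref 3 → FAULT (evict 1), frames=[3,2]
Step 8: ref 2 → HIT, frames=[3,2]
Step 9: ref 4 → FAULT (evict 2), frames=[3,4]
Total faults: 4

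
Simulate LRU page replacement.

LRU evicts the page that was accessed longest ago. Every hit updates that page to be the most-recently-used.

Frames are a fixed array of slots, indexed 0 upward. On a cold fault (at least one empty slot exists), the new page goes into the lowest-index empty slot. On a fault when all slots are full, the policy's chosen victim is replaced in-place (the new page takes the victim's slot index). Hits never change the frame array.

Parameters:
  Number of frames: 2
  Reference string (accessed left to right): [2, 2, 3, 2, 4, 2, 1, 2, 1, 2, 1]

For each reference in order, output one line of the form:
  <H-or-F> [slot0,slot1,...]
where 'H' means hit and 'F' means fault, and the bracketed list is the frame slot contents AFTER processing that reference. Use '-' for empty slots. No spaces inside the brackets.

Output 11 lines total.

F [2,-]
H [2,-]
F [2,3]
H [2,3]
F [2,4]
H [2,4]
F [2,1]
H [2,1]
H [2,1]
H [2,1]
H [2,1]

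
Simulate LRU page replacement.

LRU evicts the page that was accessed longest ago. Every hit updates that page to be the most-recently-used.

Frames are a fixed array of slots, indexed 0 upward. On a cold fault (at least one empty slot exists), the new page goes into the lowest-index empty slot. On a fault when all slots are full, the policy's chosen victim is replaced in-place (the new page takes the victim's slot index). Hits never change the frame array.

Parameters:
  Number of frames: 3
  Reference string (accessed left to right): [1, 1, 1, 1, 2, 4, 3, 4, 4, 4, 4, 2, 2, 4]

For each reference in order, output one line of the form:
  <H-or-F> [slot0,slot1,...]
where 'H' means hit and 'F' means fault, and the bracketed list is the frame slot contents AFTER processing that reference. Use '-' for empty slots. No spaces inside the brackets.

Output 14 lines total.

F [1,-,-]
H [1,-,-]
H [1,-,-]
H [1,-,-]
F [1,2,-]
F [1,2,4]
F [3,2,4]
H [3,2,4]
H [3,2,4]
H [3,2,4]
H [3,2,4]
H [3,2,4]
H [3,2,4]
H [3,2,4]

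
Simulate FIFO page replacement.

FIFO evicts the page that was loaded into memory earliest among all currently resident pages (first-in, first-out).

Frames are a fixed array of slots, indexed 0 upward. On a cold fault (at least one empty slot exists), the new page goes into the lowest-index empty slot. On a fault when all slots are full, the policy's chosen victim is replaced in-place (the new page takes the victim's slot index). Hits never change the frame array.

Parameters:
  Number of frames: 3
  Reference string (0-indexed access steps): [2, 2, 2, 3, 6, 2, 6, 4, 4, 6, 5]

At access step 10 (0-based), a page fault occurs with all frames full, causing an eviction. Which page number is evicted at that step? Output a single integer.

Answer: 3

Derivation:
Step 0: ref 2 -> FAULT, frames=[2,-,-]
Step 1: ref 2 -> HIT, frames=[2,-,-]
Step 2: ref 2 -> HIT, frames=[2,-,-]
Step 3: ref 3 -> FAULT, frames=[2,3,-]
Step 4: ref 6 -> FAULT, frames=[2,3,6]
Step 5: ref 2 -> HIT, frames=[2,3,6]
Step 6: ref 6 -> HIT, frames=[2,3,6]
Step 7: ref 4 -> FAULT, evict 2, frames=[4,3,6]
Step 8: ref 4 -> HIT, frames=[4,3,6]
Step 9: ref 6 -> HIT, frames=[4,3,6]
Step 10: ref 5 -> FAULT, evict 3, frames=[4,5,6]
At step 10: evicted page 3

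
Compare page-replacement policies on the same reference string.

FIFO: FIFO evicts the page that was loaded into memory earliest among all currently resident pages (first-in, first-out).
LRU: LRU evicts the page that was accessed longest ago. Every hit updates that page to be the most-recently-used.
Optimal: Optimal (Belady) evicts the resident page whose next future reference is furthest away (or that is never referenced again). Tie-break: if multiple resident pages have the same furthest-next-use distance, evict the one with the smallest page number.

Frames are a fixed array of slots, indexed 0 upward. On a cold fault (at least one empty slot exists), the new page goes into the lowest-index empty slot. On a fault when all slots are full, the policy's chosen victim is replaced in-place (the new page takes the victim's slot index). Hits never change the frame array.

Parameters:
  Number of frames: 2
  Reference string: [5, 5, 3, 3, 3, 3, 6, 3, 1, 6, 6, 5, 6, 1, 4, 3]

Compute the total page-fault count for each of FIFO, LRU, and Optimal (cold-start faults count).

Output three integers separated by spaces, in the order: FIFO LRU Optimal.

--- FIFO ---
  step 0: ref 5 -> FAULT, frames=[5,-] (faults so far: 1)
  step 1: ref 5 -> HIT, frames=[5,-] (faults so far: 1)
  step 2: ref 3 -> FAULT, frames=[5,3] (faults so far: 2)
  step 3: ref 3 -> HIT, frames=[5,3] (faults so far: 2)
  step 4: ref 3 -> HIT, frames=[5,3] (faults so far: 2)
  step 5: ref 3 -> HIT, frames=[5,3] (faults so far: 2)
  step 6: ref 6 -> FAULT, evict 5, frames=[6,3] (faults so far: 3)
  step 7: ref 3 -> HIT, frames=[6,3] (faults so far: 3)
  step 8: ref 1 -> FAULT, evict 3, frames=[6,1] (faults so far: 4)
  step 9: ref 6 -> HIT, frames=[6,1] (faults so far: 4)
  step 10: ref 6 -> HIT, frames=[6,1] (faults so far: 4)
  step 11: ref 5 -> FAULT, evict 6, frames=[5,1] (faults so far: 5)
  step 12: ref 6 -> FAULT, evict 1, frames=[5,6] (faults so far: 6)
  step 13: ref 1 -> FAULT, evict 5, frames=[1,6] (faults so far: 7)
  step 14: ref 4 -> FAULT, evict 6, frames=[1,4] (faults so far: 8)
  step 15: ref 3 -> FAULT, evict 1, frames=[3,4] (faults so far: 9)
  FIFO total faults: 9
--- LRU ---
  step 0: ref 5 -> FAULT, frames=[5,-] (faults so far: 1)
  step 1: ref 5 -> HIT, frames=[5,-] (faults so far: 1)
  step 2: ref 3 -> FAULT, frames=[5,3] (faults so far: 2)
  step 3: ref 3 -> HIT, frames=[5,3] (faults so far: 2)
  step 4: ref 3 -> HIT, frames=[5,3] (faults so far: 2)
  step 5: ref 3 -> HIT, frames=[5,3] (faults so far: 2)
  step 6: ref 6 -> FAULT, evict 5, frames=[6,3] (faults so far: 3)
  step 7: ref 3 -> HIT, frames=[6,3] (faults so far: 3)
  step 8: ref 1 -> FAULT, evict 6, frames=[1,3] (faults so far: 4)
  step 9: ref 6 -> FAULT, evict 3, frames=[1,6] (faults so far: 5)
  step 10: ref 6 -> HIT, frames=[1,6] (faults so far: 5)
  step 11: ref 5 -> FAULT, evict 1, frames=[5,6] (faults so far: 6)
  step 12: ref 6 -> HIT, frames=[5,6] (faults so far: 6)
  step 13: ref 1 -> FAULT, evict 5, frames=[1,6] (faults so far: 7)
  step 14: ref 4 -> FAULT, evict 6, frames=[1,4] (faults so far: 8)
  step 15: ref 3 -> FAULT, evict 1, frames=[3,4] (faults so far: 9)
  LRU total faults: 9
--- Optimal ---
  step 0: ref 5 -> FAULT, frames=[5,-] (faults so far: 1)
  step 1: ref 5 -> HIT, frames=[5,-] (faults so far: 1)
  step 2: ref 3 -> FAULT, frames=[5,3] (faults so far: 2)
  step 3: ref 3 -> HIT, frames=[5,3] (faults so far: 2)
  step 4: ref 3 -> HIT, frames=[5,3] (faults so far: 2)
  step 5: ref 3 -> HIT, frames=[5,3] (faults so far: 2)
  step 6: ref 6 -> FAULT, evict 5, frames=[6,3] (faults so far: 3)
  step 7: ref 3 -> HIT, frames=[6,3] (faults so far: 3)
  step 8: ref 1 -> FAULT, evict 3, frames=[6,1] (faults so far: 4)
  step 9: ref 6 -> HIT, frames=[6,1] (faults so far: 4)
  step 10: ref 6 -> HIT, frames=[6,1] (faults so far: 4)
  step 11: ref 5 -> FAULT, evict 1, frames=[6,5] (faults so far: 5)
  step 12: ref 6 -> HIT, frames=[6,5] (faults so far: 5)
  step 13: ref 1 -> FAULT, evict 5, frames=[6,1] (faults so far: 6)
  step 14: ref 4 -> FAULT, evict 1, frames=[6,4] (faults so far: 7)
  step 15: ref 3 -> FAULT, evict 4, frames=[6,3] (faults so far: 8)
  Optimal total faults: 8

Answer: 9 9 8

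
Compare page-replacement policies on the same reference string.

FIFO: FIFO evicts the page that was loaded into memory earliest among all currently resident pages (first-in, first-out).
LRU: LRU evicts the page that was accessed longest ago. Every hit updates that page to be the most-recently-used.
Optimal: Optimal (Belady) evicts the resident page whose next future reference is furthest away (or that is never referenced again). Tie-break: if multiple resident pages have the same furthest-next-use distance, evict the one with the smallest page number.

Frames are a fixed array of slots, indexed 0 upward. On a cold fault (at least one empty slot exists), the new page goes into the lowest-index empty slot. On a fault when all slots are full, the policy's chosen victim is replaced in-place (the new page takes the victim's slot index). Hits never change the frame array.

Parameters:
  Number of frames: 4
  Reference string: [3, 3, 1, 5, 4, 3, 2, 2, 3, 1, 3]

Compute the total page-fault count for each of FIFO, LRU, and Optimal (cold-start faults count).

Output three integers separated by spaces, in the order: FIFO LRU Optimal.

Answer: 7 6 5

Derivation:
--- FIFO ---
  step 0: ref 3 -> FAULT, frames=[3,-,-,-] (faults so far: 1)
  step 1: ref 3 -> HIT, frames=[3,-,-,-] (faults so far: 1)
  step 2: ref 1 -> FAULT, frames=[3,1,-,-] (faults so far: 2)
  step 3: ref 5 -> FAULT, frames=[3,1,5,-] (faults so far: 3)
  step 4: ref 4 -> FAULT, frames=[3,1,5,4] (faults so far: 4)
  step 5: ref 3 -> HIT, frames=[3,1,5,4] (faults so far: 4)
  step 6: ref 2 -> FAULT, evict 3, frames=[2,1,5,4] (faults so far: 5)
  step 7: ref 2 -> HIT, frames=[2,1,5,4] (faults so far: 5)
  step 8: ref 3 -> FAULT, evict 1, frames=[2,3,5,4] (faults so far: 6)
  step 9: ref 1 -> FAULT, evict 5, frames=[2,3,1,4] (faults so far: 7)
  step 10: ref 3 -> HIT, frames=[2,3,1,4] (faults so far: 7)
  FIFO total faults: 7
--- LRU ---
  step 0: ref 3 -> FAULT, frames=[3,-,-,-] (faults so far: 1)
  step 1: ref 3 -> HIT, frames=[3,-,-,-] (faults so far: 1)
  step 2: ref 1 -> FAULT, frames=[3,1,-,-] (faults so far: 2)
  step 3: ref 5 -> FAULT, frames=[3,1,5,-] (faults so far: 3)
  step 4: ref 4 -> FAULT, frames=[3,1,5,4] (faults so far: 4)
  step 5: ref 3 -> HIT, frames=[3,1,5,4] (faults so far: 4)
  step 6: ref 2 -> FAULT, evict 1, frames=[3,2,5,4] (faults so far: 5)
  step 7: ref 2 -> HIT, frames=[3,2,5,4] (faults so far: 5)
  step 8: ref 3 -> HIT, frames=[3,2,5,4] (faults so far: 5)
  step 9: ref 1 -> FAULT, evict 5, frames=[3,2,1,4] (faults so far: 6)
  step 10: ref 3 -> HIT, frames=[3,2,1,4] (faults so far: 6)
  LRU total faults: 6
--- Optimal ---
  step 0: ref 3 -> FAULT, frames=[3,-,-,-] (faults so far: 1)
  step 1: ref 3 -> HIT, frames=[3,-,-,-] (faults so far: 1)
  step 2: ref 1 -> FAULT, frames=[3,1,-,-] (faults so far: 2)
  step 3: ref 5 -> FAULT, frames=[3,1,5,-] (faults so far: 3)
  step 4: ref 4 -> FAULT, frames=[3,1,5,4] (faults so far: 4)
  step 5: ref 3 -> HIT, frames=[3,1,5,4] (faults so far: 4)
  step 6: ref 2 -> FAULT, evict 4, frames=[3,1,5,2] (faults so far: 5)
  step 7: ref 2 -> HIT, frames=[3,1,5,2] (faults so far: 5)
  step 8: ref 3 -> HIT, frames=[3,1,5,2] (faults so far: 5)
  step 9: ref 1 -> HIT, frames=[3,1,5,2] (faults so far: 5)
  step 10: ref 3 -> HIT, frames=[3,1,5,2] (faults so far: 5)
  Optimal total faults: 5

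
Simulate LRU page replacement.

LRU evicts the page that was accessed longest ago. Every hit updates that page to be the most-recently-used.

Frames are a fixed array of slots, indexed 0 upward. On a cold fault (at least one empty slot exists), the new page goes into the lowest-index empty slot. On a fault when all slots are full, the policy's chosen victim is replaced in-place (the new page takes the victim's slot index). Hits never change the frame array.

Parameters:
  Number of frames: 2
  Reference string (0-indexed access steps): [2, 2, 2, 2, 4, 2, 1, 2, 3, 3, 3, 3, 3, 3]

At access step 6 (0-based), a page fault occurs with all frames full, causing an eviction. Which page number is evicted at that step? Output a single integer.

Step 0: ref 2 -> FAULT, frames=[2,-]
Step 1: ref 2 -> HIT, frames=[2,-]
Step 2: ref 2 -> HIT, frames=[2,-]
Step 3: ref 2 -> HIT, frames=[2,-]
Step 4: ref 4 -> FAULT, frames=[2,4]
Step 5: ref 2 -> HIT, frames=[2,4]
Step 6: ref 1 -> FAULT, evict 4, frames=[2,1]
At step 6: evicted page 4

Answer: 4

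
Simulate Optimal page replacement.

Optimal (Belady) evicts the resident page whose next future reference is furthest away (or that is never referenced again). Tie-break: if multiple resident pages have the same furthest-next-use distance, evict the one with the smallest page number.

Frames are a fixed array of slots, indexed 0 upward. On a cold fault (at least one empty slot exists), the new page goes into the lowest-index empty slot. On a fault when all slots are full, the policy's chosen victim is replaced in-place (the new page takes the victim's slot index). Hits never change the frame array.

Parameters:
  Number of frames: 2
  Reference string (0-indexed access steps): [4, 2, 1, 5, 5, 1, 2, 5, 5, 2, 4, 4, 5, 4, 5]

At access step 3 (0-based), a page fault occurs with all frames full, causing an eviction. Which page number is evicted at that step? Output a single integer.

Answer: 2

Derivation:
Step 0: ref 4 -> FAULT, frames=[4,-]
Step 1: ref 2 -> FAULT, frames=[4,2]
Step 2: ref 1 -> FAULT, evict 4, frames=[1,2]
Step 3: ref 5 -> FAULT, evict 2, frames=[1,5]
At step 3: evicted page 2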